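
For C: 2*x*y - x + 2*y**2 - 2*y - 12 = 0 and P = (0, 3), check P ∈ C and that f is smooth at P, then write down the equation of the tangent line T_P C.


Tangent line at P: 5*x + 10*y - 30 = 0.

Step 1: f(0, 3) = 0, so P lies on C.
Step 2: partial derivatives
  f_x(x, y) = 2*y - 1, f_y(x, y) = 2*x + 4*y - 2.
  f_x(P) = 5, f_y(P) = 10 (gradient nonzero, so P is smooth).
Step 3: tangent line at P: 5·(x − 0) + 10·(y − 3) = 0.
Expanding: 5*x + 10*y - 30 = 0.


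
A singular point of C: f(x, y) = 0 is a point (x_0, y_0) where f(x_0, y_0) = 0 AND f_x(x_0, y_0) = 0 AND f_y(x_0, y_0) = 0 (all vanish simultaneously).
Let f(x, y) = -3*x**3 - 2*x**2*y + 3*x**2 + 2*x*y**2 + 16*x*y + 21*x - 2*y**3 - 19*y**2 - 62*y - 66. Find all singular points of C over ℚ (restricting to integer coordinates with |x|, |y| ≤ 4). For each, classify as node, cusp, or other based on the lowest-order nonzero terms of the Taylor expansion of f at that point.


Singular points: {(1, -3)}; classification: cusp.

Compute partial derivatives:
  f_x = -9*x**2 - 4*x*y + 6*x + 2*y**2 + 16*y + 21.
  f_y = -2*x**2 + 4*x*y + 16*x - 6*y**2 - 38*y - 62.
Scan x_0 ∈ {−4, ..., 4}. For each x_0, f_y(x_0, y) is a polynomial in y; find its integer roots y ∈ {−4, ..., 4}, then test f_x and f at those candidates.
  x = -4: f_y(-4, y) = -6*y**2 - 54*y - 158; no integer root y with |y| ≤ 4.
  x = -3: f_y(-3, y) = -6*y**2 - 50*y - 128; no integer root y with |y| ≤ 4.
  x = -2: f_y(-2, y) = -6*y**2 - 46*y - 102; no integer root y with |y| ≤ 4.
  x = -1: f_y(-1, y) = -6*y**2 - 42*y - 80; no integer root y with |y| ≤ 4.
  x = 0: f_y(0, y) = -6*y**2 - 38*y - 62; no integer root y with |y| ≤ 4.
  x = 1: f_y(1, y) = -6*y**2 - 34*y - 48; vanishes at y ∈ {-3}. (1, -3): f_x = 0, f = 0 — SINGULAR.
  x = 2: f_y(2, y) = -6*y**2 - 30*y - 38; no integer root y with |y| ≤ 4.
  x = 3: f_y(3, y) = -6*y**2 - 26*y - 32; no integer root y with |y| ≤ 4.
  x = 4: f_y(4, y) = -6*y**2 - 22*y - 30; no integer root y with |y| ≤ 4.
Only singular point on the grid: (1, -3).
Classify: substitute x = 1 + u, y = -3 + v and expand: f = -3*u**3 - 2*u**2*v + 2*u*v**2 - 2*v**3 + v**2.
No constant or linear terms (consistent with a singular point). Quadratic part: v**2. Cubic part: -3*u**3 - 2*u**2*v + 2*u*v**2 - 2*v**3.
The quadratic part v**2 is a perfect square, so there is a single (double) tangent line v = 0, i.e. y = -3. Restricting the cubic part to that line (v = 0) leaves -3*u**3 ≠ 0, so f is not divisible by v and the branch is v² ≈ 3*u**3 to lowest order — this is a cusp.
Classification: cusp.


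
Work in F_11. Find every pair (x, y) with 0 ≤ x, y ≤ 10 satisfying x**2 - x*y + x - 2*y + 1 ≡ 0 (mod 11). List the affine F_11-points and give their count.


Affine F_11-points: {(0, 6), (1, 1), (2, 10), (3, 7), (4, 9), (5, 6), (6, 4), (7, 10), (8, 4), (10, 1)}; count = 10.

For each of the 121 pairs (x, y) ∈ F_11², evaluate f(x, y) mod 11. Record the zeros.
  x = 0: [0↦1, 1↦10, 2↦8, 3↦6, 4↦4, 5↦2, 6↦0, 7↦9, 8↦7, 9↦5, 10↦3]  zeros at y ∈ {6}
  x = 1: [0↦3, 1↦0, 2↦8, 3↦5, 4↦2, 5↦10, 6↦7, 7↦4, 8↦1, 9↦9, 10↦6]  zeros at y ∈ {1}
  x = 2: [0↦7, 1↦3, 2↦10, 3↦6, 4↦2, 5↦9, 6↦5, 7↦1, 8↦8, 9↦4, 10↦0]  zeros at y ∈ {10}
  x = 3: [0↦2, 1↦8, 2↦3, 3↦9, 4↦4, 5↦10, 6↦5, 7↦0, 8↦6, 9↦1, 10↦7]  zeros at y ∈ {7}
  x = 4: [0↦10, 1↦4, 2↦9, 3↦3, 4↦8, 5↦2, 6↦7, 7↦1, 8↦6, 9↦0, 10↦5]  zeros at y ∈ {9}
  x = 5: [0↦9, 1↦2, 2↦6, 3↦10, 4↦3, 5↦7, 6↦0, 7↦4, 8↦8, 9↦1, 10↦5]  zeros at y ∈ {6}
  x = 6: [0↦10, 1↦2, 2↦5, 3↦8, 4↦0, 5↦3, 6↦6, 7↦9, 8↦1, 9↦4, 10↦7]  zeros at y ∈ {4}
  x = 7: [0↦2, 1↦4, 2↦6, 3↦8, 4↦10, 5↦1, 6↦3, 7↦5, 8↦7, 9↦9, 10↦0]  zeros at y ∈ {10}
  x = 8: [0↦7, 1↦8, 2↦9, 3↦10, 4↦0, 5↦1, 6↦2, 7↦3, 8↦4, 9↦5, 10↦6]  zeros at y ∈ {4}
  x = 9: [0↦3, 1↦3, 2↦3, 3↦3, 4↦3, 5↦3, 6↦3, 7↦3, 8↦3, 9↦3, 10↦3]  zeros at y ∈ ∅
  x = 10: [0↦1, 1↦0, 2↦10, 3↦9, 4↦8, 5↦7, 6↦6, 7↦5, 8↦4, 9↦3, 10↦2]  zeros at y ∈ {1}
Collecting zeros: affine points = {(0, 6), (1, 1), (2, 10), (3, 7), (4, 9), (5, 6), (6, 4), (7, 10), (8, 4), (10, 1)}.
Total count |C(F_11)_aff| = 10.


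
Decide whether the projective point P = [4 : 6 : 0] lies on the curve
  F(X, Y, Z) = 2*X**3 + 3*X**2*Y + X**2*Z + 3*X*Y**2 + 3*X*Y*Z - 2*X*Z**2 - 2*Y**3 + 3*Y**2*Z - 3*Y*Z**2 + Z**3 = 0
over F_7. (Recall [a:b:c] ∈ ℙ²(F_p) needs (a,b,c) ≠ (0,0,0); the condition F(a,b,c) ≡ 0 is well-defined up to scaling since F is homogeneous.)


F(4,6,0) ≡ 3 (mod 7); P is NOT on the curve.

Evaluate F(4, 6, 0) term-by-term (mod 7).
  2*X**3 ↦ 2·64·1·1 = 128
  3*X**2*Y ↦ 3·16·6·1 = 288
  X**2*Z ↦ 1·16·1·0 = 0
  3*X*Y**2 ↦ 3·4·36·1 = 432
  3*X*Y*Z ↦ 3·4·6·0 = 0
  -2*X*Z**2 ↦ -2·4·1·0 = 0
  -2*Y**3 ↦ -2·1·216·1 = -432
  3*Y**2*Z ↦ 3·1·36·0 = 0
  -3*Y*Z**2 ↦ -3·1·6·0 = 0
  Z**3 ↦ 1·1·1·0 = 0
Sum: F(4, 6, 0) = (128) + (288) + (0) + (432) + (0) + (0) + (-432) + (0) + (0) + (0) = 416.
Reducing mod 7: 416 ≡ 3 (mod 7).
Since F(a, b, c) ≡ 3 ≠ 0 (mod 7), P does NOT lie on the curve.


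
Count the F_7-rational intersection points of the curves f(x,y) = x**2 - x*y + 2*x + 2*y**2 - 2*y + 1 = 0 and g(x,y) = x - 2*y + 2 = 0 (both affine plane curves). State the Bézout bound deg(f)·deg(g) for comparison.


Common zeros: {(6, 4)}; count = 1; Bézout bound = 2.

deg(f) = 2, deg(g) = 1, so Bézout bound = 2.
Scan x ∈ F_7. For each x, list the y ∈ F_7 with f(x, y) ≡ 0 and those with g(x, y) ≡ 0 (mod 7); the common zeros in that column are the intersection.
  x = 0: f ≡ 0 at y ∈ ∅; g ≡ 0 at y ∈ {1}; common: ∅.
  x = 1: f ≡ 0 at y ∈ ∅; g ≡ 0 at y ∈ {5}; common: ∅.
  x = 2: f ≡ 0 at y ∈ {1}; g ≡ 0 at y ∈ {2}; common: ∅.
  x = 3: f ≡ 0 at y ∈ {2, 4}; g ≡ 0 at y ∈ {6}; common: ∅.
  x = 4: f ≡ 0 at y ∈ {1, 2}; g ≡ 0 at y ∈ {3}; common: ∅.
  x = 5: f ≡ 0 at y ∈ ∅; g ≡ 0 at y ∈ {0}; common: ∅.
  x = 6: f ≡ 0 at y ∈ {0, 4}; g ≡ 0 at y ∈ {4}; common: {4}.
Collecting: common zeros = {(6, 4)}, so the count is 1.
Comparison with the Bézout bound: 1 ≤ 2 = deg(f)·deg(g), as expected for curves with no common component (the affine F_7-count falls short of the bound because intersections may lie at infinity, over extension fields, or carry multiplicity).


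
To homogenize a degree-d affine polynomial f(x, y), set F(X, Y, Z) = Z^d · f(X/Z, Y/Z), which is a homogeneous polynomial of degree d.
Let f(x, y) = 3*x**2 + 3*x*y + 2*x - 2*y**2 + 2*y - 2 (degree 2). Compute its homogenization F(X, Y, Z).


F(X, Y, Z) = 3*X**2 + 3*X*Y + 2*X*Z - 2*Y**2 + 2*Y*Z - 2*Z**2

deg(f) = 2.
Substitute x = X/Z, y = Y/Z into f, then multiply by Z^2.
  monomial 3·x^2·y^0 ↦ 3·X^2·Y^0·Z^0.
  monomial 3·x^1·y^1 ↦ 3·X^1·Y^1·Z^0.
  monomial 2·x^1·y^0 ↦ 2·X^1·Y^0·Z^1.
  monomial -2·x^0·y^2 ↦ -2·X^0·Y^2·Z^0.
  monomial 2·x^0·y^1 ↦ 2·X^0·Y^1·Z^1.
  monomial -2·x^0·y^0 ↦ -2·X^0·Y^0·Z^2.
Collecting: F(X, Y, Z) = 3*X**2 + 3*X*Y + 2*X*Z - 2*Y**2 + 2*Y*Z - 2*Z**2.


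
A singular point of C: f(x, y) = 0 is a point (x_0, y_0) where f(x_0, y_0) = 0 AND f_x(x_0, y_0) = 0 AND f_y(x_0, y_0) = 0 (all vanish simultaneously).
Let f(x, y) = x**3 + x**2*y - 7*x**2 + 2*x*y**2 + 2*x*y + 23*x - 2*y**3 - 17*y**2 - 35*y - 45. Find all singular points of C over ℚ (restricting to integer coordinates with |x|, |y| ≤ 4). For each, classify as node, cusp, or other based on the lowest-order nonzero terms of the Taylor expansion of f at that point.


Singular points: {(3, -2)}; classification: cusp.

Compute partial derivatives:
  f_x = 3*x**2 + 2*x*y - 14*x + 2*y**2 + 2*y + 23.
  f_y = x**2 + 4*x*y + 2*x - 6*y**2 - 34*y - 35.
Scan x_0 ∈ {−4, ..., 4}. For each x_0, f_y(x_0, y) is a polynomial in y; find its integer roots y ∈ {−4, ..., 4}, then test f_x and f at those candidates.
  x = -4: f_y(-4, y) = -6*y**2 - 50*y - 27; no integer root y with |y| ≤ 4.
  x = -3: f_y(-3, y) = -6*y**2 - 46*y - 32; no integer root y with |y| ≤ 4.
  x = -2: f_y(-2, y) = -6*y**2 - 42*y - 35; no integer root y with |y| ≤ 4.
  x = -1: f_y(-1, y) = -6*y**2 - 38*y - 36; no integer root y with |y| ≤ 4.
  x = 0: f_y(0, y) = -6*y**2 - 34*y - 35; no integer root y with |y| ≤ 4.
  x = 1: f_y(1, y) = -6*y**2 - 30*y - 32; no integer root y with |y| ≤ 4.
  x = 2: f_y(2, y) = -6*y**2 - 26*y - 27; no integer root y with |y| ≤ 4.
  x = 3: f_y(3, y) = -6*y**2 - 22*y - 20; vanishes at y ∈ {-2}. (3, -2): f_x = 0, f = 0 — SINGULAR.
  x = 4: f_y(4, y) = -6*y**2 - 18*y - 11; no integer root y with |y| ≤ 4.
Only singular point on the grid: (3, -2).
Classify: substitute x = 3 + u, y = -2 + v and expand: f = u**3 + u**2*v + 2*u*v**2 - 2*v**3 + v**2.
No constant or linear terms (consistent with a singular point). Quadratic part: v**2. Cubic part: u**3 + u**2*v + 2*u*v**2 - 2*v**3.
The quadratic part v**2 is a perfect square, so there is a single (double) tangent line v = 0, i.e. y = -2. Restricting the cubic part to that line (v = 0) leaves u**3 ≠ 0, so f is not divisible by v and the branch is v² ≈ -u**3 to lowest order — this is a cusp.
Classification: cusp.


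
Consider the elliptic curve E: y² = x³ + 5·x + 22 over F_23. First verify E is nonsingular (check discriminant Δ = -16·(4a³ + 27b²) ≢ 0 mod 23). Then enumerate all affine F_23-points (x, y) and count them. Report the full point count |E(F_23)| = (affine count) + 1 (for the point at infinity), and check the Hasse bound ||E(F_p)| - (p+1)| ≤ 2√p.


Affine points = {(3, 8), (3, 15), (7, 3), (7, 20), (12, 4), (12, 19), (16, 9), (16, 14), (17, 11), (17, 12), (20, 7), (20, 16), (21, 2), (21, 21), (22, 4), (22, 19)}; affine count = 16; |E(F_23)| = 17.

Discriminant check: Δ ∝ 4a³ + 27b² = 4·5³ + 27·22² = 4·125 + 27·484 ≡ 21 (mod 23). Nonzero ⇒ E is nonsingular.
For each x ∈ F_23, compute rhs = x³ + 5·x + 22 mod 23, then count y ∈ F_23 with y² ≡ rhs.
  x = 0: rhs = 22, matching y values: none (0 points).
  x = 1: rhs = 5, matching y values: none (0 points).
  x = 2: rhs = 17, matching y values: none (0 points).
  x = 3: rhs = 18, matching y values: 8, 15 (2 points).
  x = 4: rhs = 14, matching y values: none (0 points).
  x = 5: rhs = 11, matching y values: none (0 points).
  x = 6: rhs = 15, matching y values: none (0 points).
  x = 7: rhs = 9, matching y values: 3, 20 (2 points).
  x = 8: rhs = 22, matching y values: none (0 points).
  x = 9: rhs = 14, matching y values: none (0 points).
  x = 10: rhs = 14, matching y values: none (0 points).
  x = 11: rhs = 5, matching y values: none (0 points).
  x = 12: rhs = 16, matching y values: 4, 19 (2 points).
  x = 13: rhs = 7, matching y values: none (0 points).
  x = 14: rhs = 7, matching y values: none (0 points).
  x = 15: rhs = 22, matching y values: none (0 points).
  x = 16: rhs = 12, matching y values: 9, 14 (2 points).
  x = 17: rhs = 6, matching y values: 11, 12 (2 points).
  x = 18: rhs = 10, matching y values: none (0 points).
  x = 19: rhs = 7, matching y values: none (0 points).
  x = 20: rhs = 3, matching y values: 7, 16 (2 points).
  x = 21: rhs = 4, matching y values: 2, 21 (2 points).
  x = 22: rhs = 16, matching y values: 4, 19 (2 points).
Total affine count: 16.
Full point count |E(F_23)| = 16 + 1 = 17.
Hasse bound: |17 − (23+1)| = |-7| = 7 ≤ 2√23 ≈ 9.5917 ✓.


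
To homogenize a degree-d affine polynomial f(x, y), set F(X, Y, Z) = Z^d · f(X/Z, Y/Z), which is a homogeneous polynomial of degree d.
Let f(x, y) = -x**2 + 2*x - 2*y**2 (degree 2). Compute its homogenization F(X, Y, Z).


F(X, Y, Z) = -X**2 + 2*X*Z - 2*Y**2

deg(f) = 2.
Substitute x = X/Z, y = Y/Z into f, then multiply by Z^2.
  monomial -1·x^2·y^0 ↦ -1·X^2·Y^0·Z^0.
  monomial 2·x^1·y^0 ↦ 2·X^1·Y^0·Z^1.
  monomial -2·x^0·y^2 ↦ -2·X^0·Y^2·Z^0.
Collecting: F(X, Y, Z) = -X**2 + 2*X*Z - 2*Y**2.


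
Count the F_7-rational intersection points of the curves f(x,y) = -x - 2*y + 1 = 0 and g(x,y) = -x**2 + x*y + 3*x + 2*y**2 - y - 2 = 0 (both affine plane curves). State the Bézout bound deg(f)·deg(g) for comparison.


Common zeros: {(1, 0), (2, 3)}; count = 2; Bézout bound = 2.

deg(f) = 1, deg(g) = 2, so Bézout bound = 2.
Scan x ∈ F_7. For each x, list the y ∈ F_7 with f(x, y) ≡ 0 and those with g(x, y) ≡ 0 (mod 7); the common zeros in that column are the intersection.
  x = 0: f ≡ 0 at y ∈ {4}; g ≡ 0 at y ∈ ∅; common: ∅.
  x = 1: f ≡ 0 at y ∈ {0}; g ≡ 0 at y ∈ {0}; common: {0}.
  x = 2: f ≡ 0 at y ∈ {3}; g ≡ 0 at y ∈ {0, 3}; common: {3}.
  x = 3: f ≡ 0 at y ∈ {6}; g ≡ 0 at y ∈ ∅; common: ∅.
  x = 4: f ≡ 0 at y ∈ {2}; g ≡ 0 at y ∈ {3, 6}; common: ∅.
  x = 5: f ≡ 0 at y ∈ {5}; g ≡ 0 at y ∈ {6}; common: ∅.
  x = 6: f ≡ 0 at y ∈ {1}; g ≡ 0 at y ∈ ∅; common: ∅.
Collecting: common zeros = {(1, 0), (2, 3)}, so the count is 2.
Comparison with the Bézout bound: 2 ≤ 2 = deg(f)·deg(g), as expected for curves with no common component (the bound is attained).


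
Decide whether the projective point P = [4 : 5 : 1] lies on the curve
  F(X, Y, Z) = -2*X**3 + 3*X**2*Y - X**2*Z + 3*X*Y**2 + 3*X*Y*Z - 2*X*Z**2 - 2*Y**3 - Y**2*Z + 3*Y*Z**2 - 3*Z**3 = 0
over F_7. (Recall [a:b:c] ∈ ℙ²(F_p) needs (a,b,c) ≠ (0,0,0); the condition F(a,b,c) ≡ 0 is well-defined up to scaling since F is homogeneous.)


F(4,5,1) ≡ 3 (mod 7); P is NOT on the curve.

Evaluate F(4, 5, 1) term-by-term (mod 7).
  -2*X**3 ↦ -2·64·1·1 = -128
  3*X**2*Y ↦ 3·16·5·1 = 240
  -X**2*Z ↦ -1·16·1·1 = -16
  3*X*Y**2 ↦ 3·4·25·1 = 300
  3*X*Y*Z ↦ 3·4·5·1 = 60
  -2*X*Z**2 ↦ -2·4·1·1 = -8
  -2*Y**3 ↦ -2·1·125·1 = -250
  -Y**2*Z ↦ -1·1·25·1 = -25
  3*Y*Z**2 ↦ 3·1·5·1 = 15
  -3*Z**3 ↦ -3·1·1·1 = -3
Sum: F(4, 5, 1) = (-128) + (240) + (-16) + (300) + (60) + (-8) + (-250) + (-25) + (15) + (-3) = 185.
Reducing mod 7: 185 ≡ 3 (mod 7).
Since F(a, b, c) ≡ 3 ≠ 0 (mod 7), P does NOT lie on the curve.


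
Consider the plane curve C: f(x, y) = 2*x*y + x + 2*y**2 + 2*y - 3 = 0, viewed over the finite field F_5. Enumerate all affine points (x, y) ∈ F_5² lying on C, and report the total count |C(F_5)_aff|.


Affine F_5-points: {(2, 3), (2, 4), (3, 0), (3, 1)}; count = 4.

For each of the 25 pairs (x, y) ∈ F_5², evaluate f(x, y) mod 5. Record the zeros.
  x = 0: [0↦2, 1↦1, 2↦4, 3↦1, 4↦2]  zeros at y ∈ ∅
  x = 1: [0↦3, 1↦4, 2↦4, 3↦3, 4↦1]  zeros at y ∈ ∅
  x = 2: [0↦4, 1↦2, 2↦4, 3↦0, 4↦0]  zeros at y ∈ {3, 4}
  x = 3: [0↦0, 1↦0, 2↦4, 3↦2, 4↦4]  zeros at y ∈ {0, 1}
  x = 4: [0↦1, 1↦3, 2↦4, 3↦4, 4↦3]  zeros at y ∈ ∅
Collecting zeros: affine points = {(2, 3), (2, 4), (3, 0), (3, 1)}.
Total count |C(F_5)_aff| = 4.


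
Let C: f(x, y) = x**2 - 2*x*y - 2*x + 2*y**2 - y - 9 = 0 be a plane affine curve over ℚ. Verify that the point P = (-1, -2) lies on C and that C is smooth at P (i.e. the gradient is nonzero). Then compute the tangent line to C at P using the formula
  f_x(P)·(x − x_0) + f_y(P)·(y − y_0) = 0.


Tangent line at P: -7*y - 14 = 0.

Step 1: f(-1, -2) = 0, so P lies on C.
Step 2: partial derivatives
  f_x(x, y) = 2*x - 2*y - 2, f_y(x, y) = -2*x + 4*y - 1.
  f_x(P) = 0, f_y(P) = -7 (gradient nonzero, so P is smooth).
Step 3: tangent line at P: 0·(x − -1) + -7·(y − -2) = 0.
Expanding: -7*y - 14 = 0.


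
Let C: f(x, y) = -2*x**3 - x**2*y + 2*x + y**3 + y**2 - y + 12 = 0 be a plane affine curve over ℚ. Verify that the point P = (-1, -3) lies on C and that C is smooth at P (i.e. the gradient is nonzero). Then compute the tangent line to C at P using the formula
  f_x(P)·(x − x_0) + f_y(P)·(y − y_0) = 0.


Tangent line at P: -10*x + 19*y + 47 = 0.

Step 1: f(-1, -3) = 0, so P lies on C.
Step 2: partial derivatives
  f_x(x, y) = -6*x**2 - 2*x*y + 2, f_y(x, y) = -x**2 + 3*y**2 + 2*y - 1.
  f_x(P) = -10, f_y(P) = 19 (gradient nonzero, so P is smooth).
Step 3: tangent line at P: -10·(x − -1) + 19·(y − -3) = 0.
Expanding: -10*x + 19*y + 47 = 0.


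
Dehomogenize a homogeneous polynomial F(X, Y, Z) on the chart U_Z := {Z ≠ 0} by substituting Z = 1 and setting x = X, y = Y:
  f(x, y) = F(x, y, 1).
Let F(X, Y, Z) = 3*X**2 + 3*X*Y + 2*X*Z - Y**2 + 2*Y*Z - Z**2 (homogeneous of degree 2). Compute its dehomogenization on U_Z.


f(x, y) = 3*x**2 + 3*x*y + 2*x - y**2 + 2*y - 1

On U_Z we set Z = 1. Each monomial c·X^i·Y^j·Z^k in F becomes c·x^i·y^j·1^k = c·x^i·y^j.
Substituting Z = 1: F(X, Y, 1) = 3*x**2 + 3*x*y + 2*x - y**2 + 2*y - 1.
Note: deg(f) ≤ deg(F) = 2; strict inequality happens when F is divisible by Z (lost terms).


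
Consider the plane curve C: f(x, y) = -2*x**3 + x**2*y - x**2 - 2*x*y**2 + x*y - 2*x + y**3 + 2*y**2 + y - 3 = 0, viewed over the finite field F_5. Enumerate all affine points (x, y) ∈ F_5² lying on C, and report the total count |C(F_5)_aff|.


Affine F_5-points: {(0, 2), (0, 3), (3, 4), (4, 0)}; count = 4.

For each of the 25 pairs (x, y) ∈ F_5², evaluate f(x, y) mod 5. Record the zeros.
  x = 0: [0↦2, 1↦1, 2↦0, 3↦0, 4↦2]  zeros at y ∈ {2, 3}
  x = 1: [0↦2, 1↦1, 2↦1, 3↦3, 4↦3]  zeros at y ∈ ∅
  x = 2: [0↦3, 1↦4, 2↦2, 3↦3, 4↦3]  zeros at y ∈ ∅
  x = 3: [0↦3, 1↦3, 2↦1, 3↦3, 4↦0]  zeros at y ∈ {4}
  x = 4: [0↦0, 1↦1, 2↦1, 3↦1, 4↦2]  zeros at y ∈ {0}
Collecting zeros: affine points = {(0, 2), (0, 3), (3, 4), (4, 0)}.
Total count |C(F_5)_aff| = 4.


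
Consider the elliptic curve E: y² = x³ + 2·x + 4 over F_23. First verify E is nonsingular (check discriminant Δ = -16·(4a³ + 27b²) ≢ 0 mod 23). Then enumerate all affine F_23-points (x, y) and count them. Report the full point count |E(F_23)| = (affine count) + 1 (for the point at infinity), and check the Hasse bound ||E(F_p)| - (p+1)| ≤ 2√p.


Affine points = {(0, 2), (0, 21), (2, 4), (2, 19), (5, 1), (5, 22), (6, 5), (6, 18), (7, 4), (7, 19), (8, 7), (8, 16), (10, 9), (10, 14), (11, 0), (12, 10), (12, 13), (14, 4), (14, 19), (17, 11), (17, 12), (19, 1), (19, 22), (22, 1), (22, 22)}; affine count = 25; |E(F_23)| = 26.

Discriminant check: Δ ∝ 4a³ + 27b² = 4·2³ + 27·4² = 4·8 + 27·16 ≡ 4 (mod 23). Nonzero ⇒ E is nonsingular.
For each x ∈ F_23, compute rhs = x³ + 2·x + 4 mod 23, then count y ∈ F_23 with y² ≡ rhs.
  x = 0: rhs = 4, matching y values: 2, 21 (2 points).
  x = 1: rhs = 7, matching y values: none (0 points).
  x = 2: rhs = 16, matching y values: 4, 19 (2 points).
  x = 3: rhs = 14, matching y values: none (0 points).
  x = 4: rhs = 7, matching y values: none (0 points).
  x = 5: rhs = 1, matching y values: 1, 22 (2 points).
  x = 6: rhs = 2, matching y values: 5, 18 (2 points).
  x = 7: rhs = 16, matching y values: 4, 19 (2 points).
  x = 8: rhs = 3, matching y values: 7, 16 (2 points).
  x = 9: rhs = 15, matching y values: none (0 points).
  x = 10: rhs = 12, matching y values: 9, 14 (2 points).
  x = 11: rhs = 0, matching y values: 0 (1 points).
  x = 12: rhs = 8, matching y values: 10, 13 (2 points).
  x = 13: rhs = 19, matching y values: none (0 points).
  x = 14: rhs = 16, matching y values: 4, 19 (2 points).
  x = 15: rhs = 5, matching y values: none (0 points).
  x = 16: rhs = 15, matching y values: none (0 points).
  x = 17: rhs = 6, matching y values: 11, 12 (2 points).
  x = 18: rhs = 7, matching y values: none (0 points).
  x = 19: rhs = 1, matching y values: 1, 22 (2 points).
  x = 20: rhs = 17, matching y values: none (0 points).
  x = 21: rhs = 15, matching y values: none (0 points).
  x = 22: rhs = 1, matching y values: 1, 22 (2 points).
Total affine count: 25.
Full point count |E(F_23)| = 25 + 1 = 26.
Hasse bound: |26 − (23+1)| = |2| = 2 ≤ 2√23 ≈ 9.5917 ✓.


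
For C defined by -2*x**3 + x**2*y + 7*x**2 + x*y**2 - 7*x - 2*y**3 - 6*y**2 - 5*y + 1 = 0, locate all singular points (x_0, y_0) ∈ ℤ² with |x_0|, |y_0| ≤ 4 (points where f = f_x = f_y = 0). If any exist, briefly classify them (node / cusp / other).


Singular points: {(1, -1)}; classification: cusp.

Compute partial derivatives:
  f_x = -6*x**2 + 2*x*y + 14*x + y**2 - 7.
  f_y = x**2 + 2*x*y - 6*y**2 - 12*y - 5.
Scan x_0 ∈ {−4, ..., 4}. For each x_0, f_y(x_0, y) is a polynomial in y; find its integer roots y ∈ {−4, ..., 4}, then test f_x and f at those candidates.
  x = -4: f_y(-4, y) = -6*y**2 - 20*y + 11; no integer root y with |y| ≤ 4.
  x = -3: f_y(-3, y) = -6*y**2 - 18*y + 4; no integer root y with |y| ≤ 4.
  x = -2: f_y(-2, y) = -6*y**2 - 16*y - 1; no integer root y with |y| ≤ 4.
  x = -1: f_y(-1, y) = -6*y**2 - 14*y - 4; vanishes at y ∈ {-2}. (-1, -2): f_x = -19 ≠ 0.
  x = 0: f_y(0, y) = -6*y**2 - 12*y - 5; no integer root y with |y| ≤ 4.
  x = 1: f_y(1, y) = -6*y**2 - 10*y - 4; vanishes at y ∈ {-1}. (1, -1): f_x = 0, f = 0 — SINGULAR.
  x = 2: f_y(2, y) = -6*y**2 - 8*y - 1; no integer root y with |y| ≤ 4.
  x = 3: f_y(3, y) = -6*y**2 - 6*y + 4; no integer root y with |y| ≤ 4.
  x = 4: f_y(4, y) = -6*y**2 - 4*y + 11; no integer root y with |y| ≤ 4.
Only singular point on the grid: (1, -1).
Classify: substitute x = 1 + u, y = -1 + v and expand: f = -2*u**3 + u**2*v + u*v**2 - 2*v**3 + v**2.
No constant or linear terms (consistent with a singular point). Quadratic part: v**2. Cubic part: -2*u**3 + u**2*v + u*v**2 - 2*v**3.
The quadratic part v**2 is a perfect square, so there is a single (double) tangent line v = 0, i.e. y = -1. Restricting the cubic part to that line (v = 0) leaves -2*u**3 ≠ 0, so f is not divisible by v and the branch is v² ≈ 2*u**3 to lowest order — this is a cusp.
Classification: cusp.


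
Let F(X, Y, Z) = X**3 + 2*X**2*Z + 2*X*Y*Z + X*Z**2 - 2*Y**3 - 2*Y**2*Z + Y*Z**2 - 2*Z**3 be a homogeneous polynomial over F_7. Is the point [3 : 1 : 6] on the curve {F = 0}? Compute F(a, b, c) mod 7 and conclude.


F(3,1,6) ≡ 2 (mod 7); P is NOT on the curve.

Evaluate F(3, 1, 6) term-by-term (mod 7).
  X**3 ↦ 1·27·1·1 = 27
  2*X**2*Z ↦ 2·9·1·6 = 108
  2*X*Y*Z ↦ 2·3·1·6 = 36
  X*Z**2 ↦ 1·3·1·36 = 108
  -2*Y**3 ↦ -2·1·1·1 = -2
  -2*Y**2*Z ↦ -2·1·1·6 = -12
  Y*Z**2 ↦ 1·1·1·36 = 36
  -2*Z**3 ↦ -2·1·1·216 = -432
Sum: F(3, 1, 6) = (27) + (108) + (36) + (108) + (-2) + (-12) + (36) + (-432) = -131.
Reducing mod 7: -131 ≡ 2 (mod 7).
Since F(a, b, c) ≡ 2 ≠ 0 (mod 7), P does NOT lie on the curve.


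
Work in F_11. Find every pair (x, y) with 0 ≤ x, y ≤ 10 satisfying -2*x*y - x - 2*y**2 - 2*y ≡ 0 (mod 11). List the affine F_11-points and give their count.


Affine F_11-points: {(0, 0), (0, 10), (2, 2), (2, 6), (5, 7), (5, 9), (6, 1), (6, 3), (9, 4), (9, 8)}; count = 10.

For each of the 121 pairs (x, y) ∈ F_11², evaluate f(x, y) mod 11. Record the zeros.
  x = 0: [0↦0, 1↦7, 2↦10, 3↦9, 4↦4, 5↦6, 6↦4, 7↦9, 8↦10, 9↦7, 10↦0]  zeros at y ∈ {0, 10}
  x = 1: [0↦10, 1↦4, 2↦5, 3↦2, 4↦6, 5↦6, 6↦2, 7↦5, 8↦4, 9↦10, 10↦1]  zeros at y ∈ ∅
  x = 2: [0↦9, 1↦1, 2↦0, 3↦6, 4↦8, 5↦6, 6↦0, 7↦1, 8↦9, 9↦2, 10↦2]  zeros at y ∈ {2, 6}
  x = 3: [0↦8, 1↦9, 2↦6, 3↦10, 4↦10, 5↦6, 6↦9, 7↦8, 8↦3, 9↦5, 10↦3]  zeros at y ∈ ∅
  x = 4: [0↦7, 1↦6, 2↦1, 3↦3, 4↦1, 5↦6, 6↦7, 7↦4, 8↦8, 9↦8, 10↦4]  zeros at y ∈ ∅
  x = 5: [0↦6, 1↦3, 2↦7, 3↦7, 4↦3, 5↦6, 6↦5, 7↦0, 8↦2, 9↦0, 10↦5]  zeros at y ∈ {7, 9}
  x = 6: [0↦5, 1↦0, 2↦2, 3↦0, 4↦5, 5↦6, 6↦3, 7↦7, 8↦7, 9↦3, 10↦6]  zeros at y ∈ {1, 3}
  x = 7: [0↦4, 1↦8, 2↦8, 3↦4, 4↦7, 5↦6, 6↦1, 7↦3, 8↦1, 9↦6, 10↦7]  zeros at y ∈ ∅
  x = 8: [0↦3, 1↦5, 2↦3, 3↦8, 4↦9, 5↦6, 6↦10, 7↦10, 8↦6, 9↦9, 10↦8]  zeros at y ∈ ∅
  x = 9: [0↦2, 1↦2, 2↦9, 3↦1, 4↦0, 5↦6, 6↦8, 7↦6, 8↦0, 9↦1, 10↦9]  zeros at y ∈ {4, 8}
  x = 10: [0↦1, 1↦10, 2↦4, 3↦5, 4↦2, 5↦6, 6↦6, 7↦2, 8↦5, 9↦4, 10↦10]  zeros at y ∈ ∅
Collecting zeros: affine points = {(0, 0), (0, 10), (2, 2), (2, 6), (5, 7), (5, 9), (6, 1), (6, 3), (9, 4), (9, 8)}.
Total count |C(F_11)_aff| = 10.


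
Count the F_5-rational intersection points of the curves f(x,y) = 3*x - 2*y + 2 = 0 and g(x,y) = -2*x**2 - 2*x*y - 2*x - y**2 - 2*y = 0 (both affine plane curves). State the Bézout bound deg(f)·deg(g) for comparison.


Common zeros: ∅; count = 0; Bézout bound = 2.

deg(f) = 1, deg(g) = 2, so Bézout bound = 2.
Scan x ∈ F_5. For each x, list the y ∈ F_5 with f(x, y) ≡ 0 and those with g(x, y) ≡ 0 (mod 5); the common zeros in that column are the intersection.
  x = 0: f ≡ 0 at y ∈ {1}; g ≡ 0 at y ∈ {0, 3}; common: ∅.
  x = 1: f ≡ 0 at y ∈ {0}; g ≡ 0 at y ∈ {3}; common: ∅.
  x = 2: f ≡ 0 at y ∈ {4}; g ≡ 0 at y ∈ ∅; common: ∅.
  x = 3: f ≡ 0 at y ∈ {3}; g ≡ 0 at y ∈ ∅; common: ∅.
  x = 4: f ≡ 0 at y ∈ {2}; g ≡ 0 at y ∈ {0}; common: ∅.
Collecting: common zeros = ∅, so the count is 0.
Comparison with the Bézout bound: 0 ≤ 2 = deg(f)·deg(g), as expected for curves with no common component (the affine F_5-count falls short of the bound because intersections may lie at infinity, over extension fields, or carry multiplicity).


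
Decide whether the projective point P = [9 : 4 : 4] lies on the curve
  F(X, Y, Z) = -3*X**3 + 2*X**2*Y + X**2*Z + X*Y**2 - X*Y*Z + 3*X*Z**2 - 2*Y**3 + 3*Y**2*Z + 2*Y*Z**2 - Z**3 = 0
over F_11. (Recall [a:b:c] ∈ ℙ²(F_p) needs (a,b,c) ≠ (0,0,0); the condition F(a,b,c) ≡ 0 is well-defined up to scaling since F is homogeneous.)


F(9,4,4) ≡ 5 (mod 11); P is NOT on the curve.

Evaluate F(9, 4, 4) term-by-term (mod 11).
  -3*X**3 ↦ -3·729·1·1 = -2187
  2*X**2*Y ↦ 2·81·4·1 = 648
  X**2*Z ↦ 1·81·1·4 = 324
  X*Y**2 ↦ 1·9·16·1 = 144
  -X*Y*Z ↦ -1·9·4·4 = -144
  3*X*Z**2 ↦ 3·9·1·16 = 432
  -2*Y**3 ↦ -2·1·64·1 = -128
  3*Y**2*Z ↦ 3·1·16·4 = 192
  2*Y*Z**2 ↦ 2·1·4·16 = 128
  -Z**3 ↦ -1·1·1·64 = -64
Sum: F(9, 4, 4) = (-2187) + (648) + (324) + (144) + (-144) + (432) + (-128) + (192) + (128) + (-64) = -655.
Reducing mod 11: -655 ≡ 5 (mod 11).
Since F(a, b, c) ≡ 5 ≠ 0 (mod 11), P does NOT lie on the curve.


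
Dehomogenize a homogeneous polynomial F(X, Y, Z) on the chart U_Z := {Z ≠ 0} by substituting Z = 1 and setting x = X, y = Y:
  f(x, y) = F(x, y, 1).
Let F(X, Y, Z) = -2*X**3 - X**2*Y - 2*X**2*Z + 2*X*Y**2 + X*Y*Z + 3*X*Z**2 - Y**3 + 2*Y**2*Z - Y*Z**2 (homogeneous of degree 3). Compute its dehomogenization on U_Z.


f(x, y) = -2*x**3 - x**2*y - 2*x**2 + 2*x*y**2 + x*y + 3*x - y**3 + 2*y**2 - y

On U_Z we set Z = 1. Each monomial c·X^i·Y^j·Z^k in F becomes c·x^i·y^j·1^k = c·x^i·y^j.
Substituting Z = 1: F(X, Y, 1) = -2*x**3 - x**2*y - 2*x**2 + 2*x*y**2 + x*y + 3*x - y**3 + 2*y**2 - y.
Note: deg(f) ≤ deg(F) = 3; strict inequality happens when F is divisible by Z (lost terms).


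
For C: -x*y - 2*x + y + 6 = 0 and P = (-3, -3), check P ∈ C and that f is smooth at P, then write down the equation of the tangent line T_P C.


Tangent line at P: x + 4*y + 15 = 0.

Step 1: f(-3, -3) = 0, so P lies on C.
Step 2: partial derivatives
  f_x(x, y) = -y - 2, f_y(x, y) = 1 - x.
  f_x(P) = 1, f_y(P) = 4 (gradient nonzero, so P is smooth).
Step 3: tangent line at P: 1·(x − -3) + 4·(y − -3) = 0.
Expanding: x + 4*y + 15 = 0.


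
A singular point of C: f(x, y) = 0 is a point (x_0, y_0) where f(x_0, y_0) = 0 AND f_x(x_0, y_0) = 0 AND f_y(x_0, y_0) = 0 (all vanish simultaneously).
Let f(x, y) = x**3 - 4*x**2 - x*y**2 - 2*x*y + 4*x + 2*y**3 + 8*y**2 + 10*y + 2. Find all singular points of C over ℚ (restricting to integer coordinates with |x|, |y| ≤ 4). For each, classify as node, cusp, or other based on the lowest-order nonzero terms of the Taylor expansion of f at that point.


Singular points: {(1, -1)}; classification: node.

Compute partial derivatives:
  f_x = 3*x**2 - 8*x - y**2 - 2*y + 4.
  f_y = -2*x*y - 2*x + 6*y**2 + 16*y + 10.
Scan x_0 ∈ {−4, ..., 4}. For each x_0, f_y(x_0, y) is a polynomial in y; find its integer roots y ∈ {−4, ..., 4}, then test f_x and f at those candidates.
  x = -4: f_y(-4, y) = 6*y**2 + 24*y + 18; vanishes at y ∈ {-3, -1}. (-4, -3): f_x = 81 ≠ 0; (-4, -1): f_x = 85 ≠ 0.
  x = -3: f_y(-3, y) = 6*y**2 + 22*y + 16; vanishes at y ∈ {-1}. (-3, -1): f_x = 56 ≠ 0.
  x = -2: f_y(-2, y) = 6*y**2 + 20*y + 14; vanishes at y ∈ {-1}. (-2, -1): f_x = 33 ≠ 0.
  x = -1: f_y(-1, y) = 6*y**2 + 18*y + 12; vanishes at y ∈ {-2, -1}. (-1, -2): f_x = 15 ≠ 0; (-1, -1): f_x = 16 ≠ 0.
  x = 0: f_y(0, y) = 6*y**2 + 16*y + 10; vanishes at y ∈ {-1}. (0, -1): f_x = 5 ≠ 0.
  x = 1: f_y(1, y) = 6*y**2 + 14*y + 8; vanishes at y ∈ {-1}. (1, -1): f_x = 0, f = 0 — SINGULAR.
  x = 2: f_y(2, y) = 6*y**2 + 12*y + 6; vanishes at y ∈ {-1}. (2, -1): f_x = 1 ≠ 0.
  x = 3: f_y(3, y) = 6*y**2 + 10*y + 4; vanishes at y ∈ {-1}. (3, -1): f_x = 8 ≠ 0.
  x = 4: f_y(4, y) = 6*y**2 + 8*y + 2; vanishes at y ∈ {-1}. (4, -1): f_x = 21 ≠ 0.
Only singular point on the grid: (1, -1).
Classify: substitute x = 1 + u, y = -1 + v and expand: f = u**3 - u**2 - u*v**2 + 2*v**3 + v**2.
No constant or linear terms (consistent with a singular point). Quadratic part: -u**2 + v**2. Cubic part: u**3 - u*v**2 + 2*v**3.
The quadratic part v**2 - u**2 = (v − u)(v + u) splits into two distinct linear factors, so there are two distinct tangent lines y − -1 = ±(x − 1) — this is a node (ordinary double point).
Classification: node.


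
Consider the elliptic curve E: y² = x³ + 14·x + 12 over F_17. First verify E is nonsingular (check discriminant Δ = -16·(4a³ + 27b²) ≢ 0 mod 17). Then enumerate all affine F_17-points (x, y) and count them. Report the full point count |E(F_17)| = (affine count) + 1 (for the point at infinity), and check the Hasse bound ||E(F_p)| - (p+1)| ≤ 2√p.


Affine points = {(3, 8), (3, 9), (4, 8), (4, 9), (9, 0), (10, 8), (10, 9), (11, 1), (11, 16), (12, 2), (12, 15)}; affine count = 11; |E(F_17)| = 12.

Discriminant check: Δ ∝ 4a³ + 27b² = 4·14³ + 27·12² = 4·2744 + 27·144 ≡ 6 (mod 17). Nonzero ⇒ E is nonsingular.
For each x ∈ F_17, compute rhs = x³ + 14·x + 12 mod 17, then count y ∈ F_17 with y² ≡ rhs.
  x = 0: rhs = 12, matching y values: none (0 points).
  x = 1: rhs = 10, matching y values: none (0 points).
  x = 2: rhs = 14, matching y values: none (0 points).
  x = 3: rhs = 13, matching y values: 8, 9 (2 points).
  x = 4: rhs = 13, matching y values: 8, 9 (2 points).
  x = 5: rhs = 3, matching y values: none (0 points).
  x = 6: rhs = 6, matching y values: none (0 points).
  x = 7: rhs = 11, matching y values: none (0 points).
  x = 8: rhs = 7, matching y values: none (0 points).
  x = 9: rhs = 0, matching y values: 0 (1 points).
  x = 10: rhs = 13, matching y values: 8, 9 (2 points).
  x = 11: rhs = 1, matching y values: 1, 16 (2 points).
  x = 12: rhs = 4, matching y values: 2, 15 (2 points).
  x = 13: rhs = 11, matching y values: none (0 points).
  x = 14: rhs = 11, matching y values: none (0 points).
  x = 15: rhs = 10, matching y values: none (0 points).
  x = 16: rhs = 14, matching y values: none (0 points).
Total affine count: 11.
Full point count |E(F_17)| = 11 + 1 = 12.
Hasse bound: |12 − (17+1)| = |-6| = 6 ≤ 2√17 ≈ 8.2462 ✓.


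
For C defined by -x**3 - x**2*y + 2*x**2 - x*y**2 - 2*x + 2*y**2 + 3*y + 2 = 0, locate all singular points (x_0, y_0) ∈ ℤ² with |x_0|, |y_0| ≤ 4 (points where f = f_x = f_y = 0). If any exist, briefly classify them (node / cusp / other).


Singular points: {(1, -1)}; classification: cusp.

Compute partial derivatives:
  f_x = -3*x**2 - 2*x*y + 4*x - y**2 - 2.
  f_y = -x**2 - 2*x*y + 4*y + 3.
Scan x_0 ∈ {−4, ..., 4}. For each x_0, f_y(x_0, y) is a polynomial in y; find its integer roots y ∈ {−4, ..., 4}, then test f_x and f at those candidates.
  x = -4: f_y(-4, y) = 12*y - 13; no integer root y with |y| ≤ 4.
  x = -3: f_y(-3, y) = 10*y - 6; no integer root y with |y| ≤ 4.
  x = -2: f_y(-2, y) = 8*y - 1; no integer root y with |y| ≤ 4.
  x = -1: f_y(-1, y) = 6*y + 2; no integer root y with |y| ≤ 4.
  x = 0: f_y(0, y) = 4*y + 3; no integer root y with |y| ≤ 4.
  x = 1: f_y(1, y) = 2*y + 2; vanishes at y ∈ {-1}. (1, -1): f_x = 0, f = 0 — SINGULAR.
  x = 2: f_y(2, y) = -1; no integer root y with |y| ≤ 4.
  x = 3: f_y(3, y) = -2*y - 6; vanishes at y ∈ {-3}. (3, -3): f_x = -8 ≠ 0.
  x = 4: f_y(4, y) = -4*y - 13; no integer root y with |y| ≤ 4.
Only singular point on the grid: (1, -1).
Classify: substitute x = 1 + u, y = -1 + v and expand: f = -u**3 - u**2*v - u*v**2 + v**2.
No constant or linear terms (consistent with a singular point). Quadratic part: v**2. Cubic part: -u**3 - u**2*v - u*v**2.
The quadratic part v**2 is a perfect square, so there is a single (double) tangent line v = 0, i.e. y = -1. Restricting the cubic part to that line (v = 0) leaves -u**3 ≠ 0, so f is not divisible by v and the branch is v² ≈ u**3 to lowest order — this is a cusp.
Classification: cusp.


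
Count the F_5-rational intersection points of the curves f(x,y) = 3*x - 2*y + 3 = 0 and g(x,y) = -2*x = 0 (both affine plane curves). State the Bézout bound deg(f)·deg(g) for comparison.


Common zeros: {(0, 4)}; count = 1; Bézout bound = 1.

deg(f) = 1, deg(g) = 1, so Bézout bound = 1.
Scan x ∈ F_5. For each x, list the y ∈ F_5 with f(x, y) ≡ 0 and those with g(x, y) ≡ 0 (mod 5); the common zeros in that column are the intersection.
  x = 0: f ≡ 0 at y ∈ {4}; g ≡ 0 at y ∈ {0, 1, 2, 3, 4}; common: {4}.
  x = 1: f ≡ 0 at y ∈ {3}; g ≡ 0 at y ∈ ∅; common: ∅.
  x = 2: f ≡ 0 at y ∈ {2}; g ≡ 0 at y ∈ ∅; common: ∅.
  x = 3: f ≡ 0 at y ∈ {1}; g ≡ 0 at y ∈ ∅; common: ∅.
  x = 4: f ≡ 0 at y ∈ {0}; g ≡ 0 at y ∈ ∅; common: ∅.
Collecting: common zeros = {(0, 4)}, so the count is 1.
Comparison with the Bézout bound: 1 ≤ 1 = deg(f)·deg(g), as expected for curves with no common component (the bound is attained).


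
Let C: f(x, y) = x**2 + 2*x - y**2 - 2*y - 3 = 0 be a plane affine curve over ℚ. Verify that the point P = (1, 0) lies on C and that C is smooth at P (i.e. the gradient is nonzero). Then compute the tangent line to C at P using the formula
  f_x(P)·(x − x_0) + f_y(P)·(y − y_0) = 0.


Tangent line at P: 4*x - 2*y - 4 = 0.

Step 1: f(1, 0) = 0, so P lies on C.
Step 2: partial derivatives
  f_x(x, y) = 2*x + 2, f_y(x, y) = -2*y - 2.
  f_x(P) = 4, f_y(P) = -2 (gradient nonzero, so P is smooth).
Step 3: tangent line at P: 4·(x − 1) + -2·(y − 0) = 0.
Expanding: 4*x - 2*y - 4 = 0.


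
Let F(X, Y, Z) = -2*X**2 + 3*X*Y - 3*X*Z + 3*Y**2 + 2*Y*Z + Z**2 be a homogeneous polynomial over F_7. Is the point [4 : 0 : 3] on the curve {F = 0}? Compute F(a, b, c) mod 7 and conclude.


F(4,0,3) ≡ 4 (mod 7); P is NOT on the curve.

Evaluate F(4, 0, 3) term-by-term (mod 7).
  -2*X**2 ↦ -2·16·1·1 = -32
  3*X*Y ↦ 3·4·0·1 = 0
  -3*X*Z ↦ -3·4·1·3 = -36
  3*Y**2 ↦ 3·1·0·1 = 0
  2*Y*Z ↦ 2·1·0·3 = 0
  Z**2 ↦ 1·1·1·9 = 9
Sum: F(4, 0, 3) = (-32) + (0) + (-36) + (0) + (0) + (9) = -59.
Reducing mod 7: -59 ≡ 4 (mod 7).
Since F(a, b, c) ≡ 4 ≠ 0 (mod 7), P does NOT lie on the curve.


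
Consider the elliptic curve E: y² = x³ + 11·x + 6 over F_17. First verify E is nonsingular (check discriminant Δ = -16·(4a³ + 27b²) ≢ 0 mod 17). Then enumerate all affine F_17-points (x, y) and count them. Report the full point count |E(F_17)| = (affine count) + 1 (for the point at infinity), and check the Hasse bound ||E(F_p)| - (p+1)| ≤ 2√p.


Affine points = {(1, 1), (1, 16), (2, 6), (2, 11), (3, 7), (3, 10), (5, 4), (5, 13), (6, 4), (6, 13), (7, 1), (7, 16), (9, 1), (9, 16), (11, 8), (11, 9), (12, 8), (12, 9), (13, 0)}; affine count = 19; |E(F_17)| = 20.

Discriminant check: Δ ∝ 4a³ + 27b² = 4·11³ + 27·6² = 4·1331 + 27·36 ≡ 6 (mod 17). Nonzero ⇒ E is nonsingular.
For each x ∈ F_17, compute rhs = x³ + 11·x + 6 mod 17, then count y ∈ F_17 with y² ≡ rhs.
  x = 0: rhs = 6, matching y values: none (0 points).
  x = 1: rhs = 1, matching y values: 1, 16 (2 points).
  x = 2: rhs = 2, matching y values: 6, 11 (2 points).
  x = 3: rhs = 15, matching y values: 7, 10 (2 points).
  x = 4: rhs = 12, matching y values: none (0 points).
  x = 5: rhs = 16, matching y values: 4, 13 (2 points).
  x = 6: rhs = 16, matching y values: 4, 13 (2 points).
  x = 7: rhs = 1, matching y values: 1, 16 (2 points).
  x = 8: rhs = 11, matching y values: none (0 points).
  x = 9: rhs = 1, matching y values: 1, 16 (2 points).
  x = 10: rhs = 11, matching y values: none (0 points).
  x = 11: rhs = 13, matching y values: 8, 9 (2 points).
  x = 12: rhs = 13, matching y values: 8, 9 (2 points).
  x = 13: rhs = 0, matching y values: 0 (1 points).
  x = 14: rhs = 14, matching y values: none (0 points).
  x = 15: rhs = 10, matching y values: none (0 points).
  x = 16: rhs = 11, matching y values: none (0 points).
Total affine count: 19.
Full point count |E(F_17)| = 19 + 1 = 20.
Hasse bound: |20 − (17+1)| = |2| = 2 ≤ 2√17 ≈ 8.2462 ✓.


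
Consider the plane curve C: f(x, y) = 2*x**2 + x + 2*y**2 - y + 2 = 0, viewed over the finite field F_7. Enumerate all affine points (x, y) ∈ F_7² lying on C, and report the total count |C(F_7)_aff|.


Affine F_7-points: {(5, 2)}; count = 1.

For each of the 49 pairs (x, y) ∈ F_7², evaluate f(x, y) mod 7. Record the zeros.
  x = 0: [0↦2, 1↦3, 2↦1, 3↦3, 4↦2, 5↦5, 6↦5]  zeros at y ∈ ∅
  x = 1: [0↦5, 1↦6, 2↦4, 3↦6, 4↦5, 5↦1, 6↦1]  zeros at y ∈ ∅
  x = 2: [0↦5, 1↦6, 2↦4, 3↦6, 4↦5, 5↦1, 6↦1]  zeros at y ∈ ∅
  x = 3: [0↦2, 1↦3, 2↦1, 3↦3, 4↦2, 5↦5, 6↦5]  zeros at y ∈ ∅
  x = 4: [0↦3, 1↦4, 2↦2, 3↦4, 4↦3, 5↦6, 6↦6]  zeros at y ∈ ∅
  x = 5: [0↦1, 1↦2, 2↦0, 3↦2, 4↦1, 5↦4, 6↦4]  zeros at y ∈ {2}
  x = 6: [0↦3, 1↦4, 2↦2, 3↦4, 4↦3, 5↦6, 6↦6]  zeros at y ∈ ∅
Collecting zeros: affine points = {(5, 2)}.
Total count |C(F_7)_aff| = 1.


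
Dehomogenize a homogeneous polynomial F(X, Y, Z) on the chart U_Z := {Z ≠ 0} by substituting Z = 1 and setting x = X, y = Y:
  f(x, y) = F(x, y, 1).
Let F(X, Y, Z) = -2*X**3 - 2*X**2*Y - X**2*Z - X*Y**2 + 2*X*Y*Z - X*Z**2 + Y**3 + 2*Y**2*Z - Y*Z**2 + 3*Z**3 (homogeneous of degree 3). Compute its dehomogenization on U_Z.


f(x, y) = -2*x**3 - 2*x**2*y - x**2 - x*y**2 + 2*x*y - x + y**3 + 2*y**2 - y + 3

On U_Z we set Z = 1. Each monomial c·X^i·Y^j·Z^k in F becomes c·x^i·y^j·1^k = c·x^i·y^j.
Substituting Z = 1: F(X, Y, 1) = -2*x**3 - 2*x**2*y - x**2 - x*y**2 + 2*x*y - x + y**3 + 2*y**2 - y + 3.
Note: deg(f) ≤ deg(F) = 3; strict inequality happens when F is divisible by Z (lost terms).


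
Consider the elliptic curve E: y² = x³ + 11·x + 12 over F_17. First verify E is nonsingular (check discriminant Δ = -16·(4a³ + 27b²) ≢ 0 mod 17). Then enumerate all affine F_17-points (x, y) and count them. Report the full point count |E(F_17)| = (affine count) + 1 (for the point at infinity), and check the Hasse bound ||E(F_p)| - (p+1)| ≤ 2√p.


Affine points = {(2, 5), (2, 12), (3, 2), (3, 15), (4, 1), (4, 16), (8, 0), (10, 0), (11, 6), (11, 11), (12, 6), (12, 11), (15, 4), (15, 13), (16, 0)}; affine count = 15; |E(F_17)| = 16.

Discriminant check: Δ ∝ 4a³ + 27b² = 4·11³ + 27·12² = 4·1331 + 27·144 ≡ 15 (mod 17). Nonzero ⇒ E is nonsingular.
For each x ∈ F_17, compute rhs = x³ + 11·x + 12 mod 17, then count y ∈ F_17 with y² ≡ rhs.
  x = 0: rhs = 12, matching y values: none (0 points).
  x = 1: rhs = 7, matching y values: none (0 points).
  x = 2: rhs = 8, matching y values: 5, 12 (2 points).
  x = 3: rhs = 4, matching y values: 2, 15 (2 points).
  x = 4: rhs = 1, matching y values: 1, 16 (2 points).
  x = 5: rhs = 5, matching y values: none (0 points).
  x = 6: rhs = 5, matching y values: none (0 points).
  x = 7: rhs = 7, matching y values: none (0 points).
  x = 8: rhs = 0, matching y values: 0 (1 points).
  x = 9: rhs = 7, matching y values: none (0 points).
  x = 10: rhs = 0, matching y values: 0 (1 points).
  x = 11: rhs = 2, matching y values: 6, 11 (2 points).
  x = 12: rhs = 2, matching y values: 6, 11 (2 points).
  x = 13: rhs = 6, matching y values: none (0 points).
  x = 14: rhs = 3, matching y values: none (0 points).
  x = 15: rhs = 16, matching y values: 4, 13 (2 points).
  x = 16: rhs = 0, matching y values: 0 (1 points).
Total affine count: 15.
Full point count |E(F_17)| = 15 + 1 = 16.
Hasse bound: |16 − (17+1)| = |-2| = 2 ≤ 2√17 ≈ 8.2462 ✓.
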